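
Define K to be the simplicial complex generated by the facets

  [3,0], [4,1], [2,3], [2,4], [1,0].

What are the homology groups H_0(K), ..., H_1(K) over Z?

Take the total order 0 < 1 < 2 < 3 < 4 on the vertex set. Then K (dimension 1) consists of the simplices:

  0-simplices (5): [0], [1], [2], [3], [4]
  1-simplices (5): [0,1], [0,3], [1,4], [2,3], [2,4]

so the chain groups are C_0 ≅ Z^5, C_1 ≅ Z^5.

∂_1: C_1 → C_0 maps an edge to its endpoints' difference, ∂[p,q] = q − p.
The resulting 5×5 matrix has rank 4, and its Smith normal form has invariant factors (1,1,1,1).

Now H_k = ker ∂_k / im ∂_{k+1}, so:

  H_0: rank C_0 − rank ∂_1 = 5 − 4 = 1, and the invariant factors of ∂_1 are all 1, so H_0 = Z.
  H_1: rank ker ∂_1 − rank ∂_2 = (5 − 4) − 0 = 1, and there is no ∂_2, so H_1 = Z.

(K is a triangulation of the circle S^1.)

H_0 ≅ Z,  H_1 ≅ Z.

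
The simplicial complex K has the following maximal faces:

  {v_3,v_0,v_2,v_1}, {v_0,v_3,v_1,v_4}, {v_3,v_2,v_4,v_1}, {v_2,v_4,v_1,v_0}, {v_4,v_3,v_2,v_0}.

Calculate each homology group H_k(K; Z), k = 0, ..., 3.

H_0 = Z,  H_1 = 0,  H_2 = 0,  H_3 = Z.

Fix the vertex order v_0 < v_1 < v_2 < v_3 < v_4 and write every simplex with vertices in increasing order. Then dim K = 3 and the simplices of K are:

  0-simplices (5): [v_0], [v_1], [v_2], [v_3], [v_4]
  1-simplices (10): [v_0,v_1], [v_0,v_2], [v_0,v_3], [v_0,v_4], [v_1,v_2], [v_1,v_3], [v_1,v_4], [v_2,v_3], [v_2,v_4], [v_3,v_4]
  2-simplices (10): [v_0,v_1,v_2], [v_0,v_1,v_3], [v_0,v_1,v_4], [v_0,v_2,v_3], [v_0,v_2,v_4], [v_0,v_3,v_4], [v_1,v_2,v_3], [v_1,v_2,v_4], [v_1,v_3,v_4], [v_2,v_3,v_4]
  3-simplices (5): [v_0,v_1,v_2,v_3], [v_0,v_1,v_2,v_4], [v_0,v_1,v_3,v_4], [v_0,v_2,v_3,v_4], [v_1,v_2,v_3,v_4]

so the chain groups are C_0 ≅ Z^5, C_1 ≅ Z^10, C_2 ≅ Z^10, C_3 ≅ Z^5.

∂_1: C_1 → C_0 is given by ∂[p,q] = [q] − [p].
The resulting 5×10 matrix has rank 4, and its Smith normal form has invariant factors (1,1,1,1).

∂_2: C_2 → C_1 acts by ∂[p,q,r] = [q,r] − [p,r] + [p,q]. For instance
  ∂[v_0,v_1,v_2] = [v_1,v_2] − [v_0,v_2] + [v_0,v_1],
  ∂[v_0,v_2,v_4] = [v_2,v_4] − [v_0,v_4] + [v_0,v_2].
The 10×10 boundary matrix has rank 6 and Smith normal form diag(1,1,1,1,1,1).

The boundary map ∂_3: C_3 → C_2 sends each 3-simplex σ to the alternating sum Σ_i (−1)^i (σ with its i-th vertex removed). For instance
  ∂[v_1,v_2,v_3,v_4] = [v_2,v_3,v_4] − [v_1,v_3,v_4] + [v_1,v_2,v_4] − [v_1,v_2,v_3],
  ∂[v_0,v_1,v_2,v_4] = [v_1,v_2,v_4] − [v_0,v_2,v_4] + [v_0,v_1,v_4] − [v_0,v_1,v_2].
The resulting 10×5 matrix has rank 4, and its Smith normal form has invariant factors (1,1,1,1).

Now H_k = ker ∂_k / im ∂_{k+1}, so:

  H_0: rank C_0 − rank ∂_1 = 5 − 4 = 1, and the invariant factors of ∂_1 are all 1, so H_0 = Z.
  H_1: rank ker ∂_1 − rank ∂_2 = (10 − 4) − 6 = 0, and the invariant factors of ∂_2 are all 1, so H_1 = 0.
  H_2: rank ker ∂_2 − rank ∂_3 = (10 − 6) − 4 = 0, and the invariant factors of ∂_3 are all 1, so H_2 = 0.
  H_3: rank ker ∂_3 − rank ∂_4 = (5 − 4) − 0 = 1, and there is no ∂_4, so H_3 = Z.

As a check, the Euler characteristic is 5 − 10 + 10 − 5 = 0, which agrees with 1 − 0 + 0 − 1 = 0.
(K is a triangulation of the 3-sphere S^3.)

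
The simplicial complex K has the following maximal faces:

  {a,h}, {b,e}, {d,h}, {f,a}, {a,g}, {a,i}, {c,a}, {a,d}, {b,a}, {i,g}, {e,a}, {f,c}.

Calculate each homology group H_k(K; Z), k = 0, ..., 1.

We work with the vertex ordering a < b < c < d < e < f < g < h < i. The simplices of K, each written with vertices in increasing order, are:

  0-simplices (9): a, b, c, d, e, f, g, h, i
  1-simplices (12): ab, ac, ad, ae, af, ag, ah, ai, be, cf, dh, gi

giving chain groups C_0 ≅ Z^9, C_1 ≅ Z^12.

Boundary ∂_1: C_1 → C_0 sends each edge [p,q] (with p < q) to q − p. For instance
  ∂ah = h − a.
This gives a 9×12 integer matrix of rank 8; reducing to Smith normal form yields diagonal entries (1,1,1,1,1,1,1,1).

From H_k ≅ ker(∂_k) / im(∂_{k+1}) we obtain:

  H_0: rank C_0 − rank ∂_1 = 9 − 8 = 1, and the invariant factors of ∂_1 are all 1, so H_0 = Z.
  H_1: rank ker ∂_1 − rank ∂_2 = (12 − 8) − 0 = 4, and there is no ∂_2, so H_1 = Z^4.

As a check, the Euler characteristic is 9 − 12 = -3, which agrees with 1 − 4 = -3.
(K is a triangulation of a wedge of 4 circles.)

H_0 ≅ Z,  H_1 ≅ Z^4.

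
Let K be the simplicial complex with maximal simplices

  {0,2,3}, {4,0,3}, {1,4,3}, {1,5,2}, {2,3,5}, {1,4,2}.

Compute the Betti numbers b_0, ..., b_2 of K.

b_0 = 1, b_1 = 1, b_2 = 0.

We work with the vertex ordering 0 < 1 < 2 < 3 < 4 < 5. The simplices of K, each written with vertices in increasing order, are:

  0-simplices (6): [0], [1], [2], [3], [4], [5]
  1-simplices (12): [0,2], [0,3], [0,4], [1,2], [1,3], [1,4], [1,5], [2,3], [2,4], [2,5], [3,4], [3,5]
  2-simplices (6): [0,2,3], [0,3,4], [1,2,4], [1,2,5], [1,3,4], [2,3,5]

giving chain groups C_0 ≅ Z^6, C_1 ≅ Z^12, C_2 ≅ Z^6.

Boundary ∂_1: C_1 → C_0 sends each edge [p,q] (with p < q) to q − p. For instance
  ∂[2,5] = [5] − [2].
This gives a 6×12 integer matrix of rank 5; reducing to Smith normal form yields diagonal entries (1,1,1,1,1).

Boundary ∂_2: C_2 → C_1 maps a triangle to the signed sum of its edges. For instance
  ∂[1,3,4] = [3,4] − [1,4] + [1,3],
  ∂[1,2,5] = [2,5] − [1,5] + [1,2].
This gives a 12×6 integer matrix of rank 6; reducing to Smith normal form yields diagonal entries (1,1,1,1,1,1).

Now H_k = ker ∂_k / im ∂_{k+1}, so:

  H_0: rank C_0 − rank ∂_1 = 6 − 5 = 1, and the invariant factors of ∂_1 are all 1, so H_0 ≅ Z.
  H_1: rank ker ∂_1 − rank ∂_2 = (12 − 5) − 6 = 1, and the invariant factors of ∂_2 are all 1, so H_1 ≅ Z.
  H_2: rank ker ∂_2 − rank ∂_3 = (6 − 6) − 0 = 0, and there is no ∂_3, so H_2 ≅ 0.

As a check, the Euler characteristic is 6 − 12 + 6 = 0, which agrees with 1 − 1 + 0 = 0.

Hence the Betti numbers are b_0 = 1, b_1 = 1, b_2 = 0.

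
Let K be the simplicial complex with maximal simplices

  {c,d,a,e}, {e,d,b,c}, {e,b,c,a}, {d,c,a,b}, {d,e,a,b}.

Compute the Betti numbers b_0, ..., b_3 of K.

b_0 = 1, b_1 = 0, b_2 = 0, b_3 = 1.

K has 5 vertices, 10 edges, 10 triangles, 5 3-simplices.
rank ∂_0 = 0, rank ∂_1 = 4 ⇒ b_0 = 5 − 0 − 4 = 1; all invariant factors of ∂_1 are 1 so no torsion. So H_0 = Z.
rank ∂_1 = 4, rank ∂_2 = 6 ⇒ b_1 = 10 − 4 − 6 = 0; all invariant factors of ∂_2 are 1 so no torsion. So H_1 = 0.
rank ∂_2 = 6, rank ∂_3 = 4 ⇒ b_2 = 10 − 6 − 4 = 0; all invariant factors of ∂_3 are 1 so no torsion. So H_2 = 0.
rank ∂_3 = 4, rank ∂_4 = 0 ⇒ b_3 = 5 − 4 − 0 = 1. So H_3 = Z.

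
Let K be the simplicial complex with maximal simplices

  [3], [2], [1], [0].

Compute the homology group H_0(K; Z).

H_0 = Z^4.

Fix the vertex order 0 < 1 < 2 < 3 and write every simplex with vertices in increasing order. Then dim K = 0 and the simplices of K are:

  0-simplices (4): [0], [1], [2], [3]

giving chain groups C_0 ≅ Z^4.

From H_k ≅ ker(∂_k) / im(∂_{k+1}) we obtain:

  H_0: rank C_0 − rank ∂_1 = 4 − 0 = 4, and there is no ∂_1, so H_0 ≅ Z^4.

(K is a triangulation of a set of 4 points.)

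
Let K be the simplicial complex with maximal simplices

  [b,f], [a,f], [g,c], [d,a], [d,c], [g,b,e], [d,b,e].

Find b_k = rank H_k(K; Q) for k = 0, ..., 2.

Order the vertices as a < b < c < d < e < f < g. Listing each simplex with vertices in this order, K has dimension 2 with simplices:

  0-simplices (7): a, b, c, d, e, f, g
  1-simplices (10): ad, af, bd, be, bf, bg, cd, cg, de, eg
  2-simplices (2): bde, beg

so the chain groups are C_0 ≅ Z^7, C_1 ≅ Z^10, C_2 ≅ Z^2.

Boundary ∂_1: C_1 → C_0 is given by ∂[p,q] = [q] − [p].
The resulting 7×10 matrix has rank 6, and its Smith normal form has invariant factors (1,1,1,1,1,1).

Boundary ∂_2: C_2 → C_1 acts by ∂[p,q,r] = [q,r] − [p,r] + [p,q]. For instance
  ∂beg = eg − bg + be,
  ∂bde = de − be + bd.
This gives a 10×2 integer matrix of rank 2; reducing to Smith normal form yields diagonal entries (1,1).

From H_k ≅ ker(∂_k) / im(∂_{k+1}) we obtain:

  H_0: rank C_0 − rank ∂_1 = 7 − 6 = 1, and the invariant factors of ∂_1 are all 1, so H_0 = Z.
  H_1: rank ker ∂_1 − rank ∂_2 = (10 − 6) − 2 = 2, and the invariant factors of ∂_2 are all 1, so H_1 = Z^2.
  H_2: rank ker ∂_2 − rank ∂_3 = (2 − 2) − 0 = 0, and there is no ∂_3, so H_2 = 0.

As a check, the Euler characteristic is 7 − 10 + 2 = -1, which agrees with 1 − 2 + 0 = -1.

Hence the Betti numbers are b_0 = 1, b_1 = 2, b_2 = 0.

b_0 = 1, b_1 = 2, b_2 = 0.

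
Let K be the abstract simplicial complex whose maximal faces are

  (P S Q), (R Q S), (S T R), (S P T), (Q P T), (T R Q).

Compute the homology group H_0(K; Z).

Order the vertices as P < Q < R < S < T. Listing each simplex with vertices in this order, K has dimension 2 with simplices:

  0-simplices (5): P, Q, R, S, T
  1-simplices (9): PQ, PS, PT, QR, QS, QT, RS, RT, ST
  2-simplices (6): PQS, PQT, PST, QRS, QRT, RST

Hence C_0 ≅ Z^5, C_1 ≅ Z^9, C_2 ≅ Z^6.

∂_1: C_1 → C_0 sends each edge [p,q] (with p < q) to q − p.
The resulting 5×9 matrix has rank 4, and its Smith normal form has invariant factors (1,1,1,1).

The boundary map ∂_2: C_2 → C_1 sends each 2-simplex [p,q,r] to [q,r] − [p,r] + [p,q]. For instance
  ∂PQS = QS − PS + PQ,
  ∂RST = ST − RT + RS.
This gives a 9×6 integer matrix of rank 5; reducing to Smith normal form yields diagonal entries (1,1,1,1,1).

From H_k ≅ ker(∂_k) / im(∂_{k+1}) we obtain:

  H_0: rank C_0 − rank ∂_1 = 5 − 4 = 1, and the invariant factors of ∂_1 are all 1, so H_0 ≅ Z.

H_0 = Z.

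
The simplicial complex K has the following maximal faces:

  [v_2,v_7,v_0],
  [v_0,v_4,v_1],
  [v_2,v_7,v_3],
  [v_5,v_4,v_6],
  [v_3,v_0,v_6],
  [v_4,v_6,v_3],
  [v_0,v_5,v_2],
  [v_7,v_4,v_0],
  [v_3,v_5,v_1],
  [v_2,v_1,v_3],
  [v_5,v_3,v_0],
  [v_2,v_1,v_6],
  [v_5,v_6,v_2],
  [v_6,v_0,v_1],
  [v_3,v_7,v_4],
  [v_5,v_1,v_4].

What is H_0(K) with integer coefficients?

Take the total order v_0 < v_1 < v_2 < v_3 < v_4 < v_5 < v_6 < v_7 on the vertex set. Then K (dimension 2) consists of the simplices:

  0-simplices (8): [v_0], [v_1], [v_2], [v_3], [v_4], [v_5], [v_6], [v_7]
  1-simplices (24): (24 of them)
  2-simplices (16): (16 of them)

Hence C_0 ≅ Z^8, C_1 ≅ Z^24, C_2 ≅ Z^16.

∂_1: C_1 → C_0 maps an edge to its endpoints' difference, ∂[p,q] = q − p.
As a 8×24 matrix over Z this has rank 7, with invariant factors (1,1,1,1,1,1,1).

∂_2: C_2 → C_1 maps a triangle to the signed sum of its edges. For instance
  ∂[v_1,v_2,v_3] = [v_2,v_3] − [v_1,v_3] + [v_1,v_2],
  ∂[v_2,v_3,v_7] = [v_3,v_7] − [v_2,v_7] + [v_2,v_3].
The 24×16 boundary matrix has rank 15 and Smith normal form diag(1,1,1,1,1,1,1,1,1,1,1,1,1,1,1).

Computing H_k = (kernel of ∂_k) / (image of ∂_{k+1}):

  H_0: rank C_0 − rank ∂_1 = 8 − 7 = 1, and the invariant factors of ∂_1 are all 1, so H_0 = Z.

(K is a triangulation of the torus T^2.)

H_0 ≅ Z.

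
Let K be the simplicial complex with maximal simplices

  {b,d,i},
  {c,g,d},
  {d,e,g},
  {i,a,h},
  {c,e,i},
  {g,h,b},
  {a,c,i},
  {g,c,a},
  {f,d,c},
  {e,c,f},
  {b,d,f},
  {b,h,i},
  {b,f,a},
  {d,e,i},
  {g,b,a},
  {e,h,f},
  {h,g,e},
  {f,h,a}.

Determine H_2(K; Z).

H_2 = 0.

We work with the vertex ordering a < b < c < d < e < f < g < h < i. The simplices of K, each written with vertices in increasing order, are:

  0-simplices (9): a, b, c, d, e, f, g, h, i
  1-simplices (27): ab, ac, af, ag, ah, ai, bd, bf, bg, bh, bi, cd, ce, cf, cg, ci, de, df, dg, di, ef, eg, eh, ei, fh, gh, hi
  2-simplices (18): abf, abg, acg, aci, afh, ahi, bdf, bdi, bgh, bhi, cdf, cdg, cef, cei, deg, dei, efh, egh

so the chain groups are C_0 ≅ Z^9, C_1 ≅ Z^27, C_2 ≅ Z^18.

∂_1: C_1 → C_0 is given by ∂[p,q] = [q] − [p]. For instance
  ∂bd = d − b.
The 9×27 boundary matrix has rank 8 and Smith normal form diag(1,1,1,1,1,1,1,1).

The boundary map ∂_2: C_2 → C_1 acts by ∂[p,q,r] = [q,r] − [p,r] + [p,q]. For instance
  ∂egh = gh − eh + eg,
  ∂abf = bf − af + ab.
As a 27×18 matrix over Z this has rank 18, with invariant factors (1,1,1,1,1,1,1,1,1,1,1,1,1,1,1,1,1,2).

From H_k ≅ ker(∂_k) / im(∂_{k+1}) we obtain:

  H_2: rank ker ∂_2 − rank ∂_3 = (18 − 18) − 0 = 0, and there is no ∂_3, so H_2 ≅ 0.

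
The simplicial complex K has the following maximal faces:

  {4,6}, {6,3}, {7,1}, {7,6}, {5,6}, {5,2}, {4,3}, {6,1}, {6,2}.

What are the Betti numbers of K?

Take the total order 1 < 2 < 3 < 4 < 5 < 6 < 7 on the vertex set. Then K (dimension 1) consists of the simplices:

  0-simplices (7): [1], [2], [3], [4], [5], [6], [7]
  1-simplices (9): [1,6], [1,7], [2,5], [2,6], [3,4], [3,6], [4,6], [5,6], [6,7]

so the chain groups are C_0 ≅ Z^7, C_1 ≅ Z^9.

Boundary ∂_1: C_1 → C_0 sends each edge [p,q] (with p < q) to q − p. For instance
  ∂[5,6] = [6] − [5].
As a 7×9 matrix over Z this has rank 6, with invariant factors (1,1,1,1,1,1).

Now H_k = ker ∂_k / im ∂_{k+1}, so:

  H_0: rank C_0 − rank ∂_1 = 7 − 6 = 1, and the invariant factors of ∂_1 are all 1, so H_0 = Z.
  H_1: rank ker ∂_1 − rank ∂_2 = (9 − 6) − 0 = 3, and there is no ∂_2, so H_1 = Z^3.

Hence the Betti numbers are b_0 = 1, b_1 = 3.

b_0 = 1, b_1 = 3.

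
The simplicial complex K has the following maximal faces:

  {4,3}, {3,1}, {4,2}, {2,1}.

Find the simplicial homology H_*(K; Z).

H_0 = Z,  H_1 = Z.

We work with the vertex ordering 1 < 2 < 3 < 4. The simplices of K, each written with vertices in increasing order, are:

  0-simplices (4): [1], [2], [3], [4]
  1-simplices (4): [1,2], [1,3], [2,4], [3,4]

Hence C_0 ≅ Z^4, C_1 ≅ Z^4.

The boundary map ∂_1: C_1 → C_0 sends each edge [p,q] (with p < q) to q − p. For instance
  ∂[2,4] = [4] − [2].
This gives a 4×4 integer matrix of rank 3; reducing to Smith normal form yields diagonal entries (1,1,1).

Computing H_k = (kernel of ∂_k) / (image of ∂_{k+1}):

  H_0: rank C_0 − rank ∂_1 = 4 − 3 = 1, and the invariant factors of ∂_1 are all 1, so H_0 ≅ Z.
  H_1: rank ker ∂_1 − rank ∂_2 = (4 − 3) − 0 = 1, and there is no ∂_2, so H_1 ≅ Z.

(K is a triangulation of the circle S^1.)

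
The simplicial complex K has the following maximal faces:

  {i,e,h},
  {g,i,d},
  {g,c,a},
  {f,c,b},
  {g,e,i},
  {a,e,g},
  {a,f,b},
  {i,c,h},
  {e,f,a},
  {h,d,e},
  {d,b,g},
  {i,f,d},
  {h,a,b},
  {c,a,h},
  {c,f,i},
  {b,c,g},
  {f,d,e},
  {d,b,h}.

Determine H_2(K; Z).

We work with the vertex ordering a < b < c < d < e < f < g < h < i. The simplices of K, each written with vertices in increasing order, are:

  0-simplices (9): a, b, c, d, e, f, g, h, i
  1-simplices (27): ab, ac, ae, af, ag, ah, bc, bd, bf, bg, bh, cf, cg, ch, ci, de, df, dg, dh, di, ef, eg, eh, ei, fi, gi, hi
  2-simplices (18): abf, abh, acg, ach, aef, aeg, bcf, bcg, bdg, bdh, cfi, chi, def, deh, dfi, dgi, egi, ehi

so the chain groups are C_0 ≅ Z^9, C_1 ≅ Z^27, C_2 ≅ Z^18.

Boundary ∂_1: C_1 → C_0 is given by ∂[p,q] = [q] − [p]. For instance
  ∂di = i − d.
This gives a 9×27 integer matrix of rank 8; reducing to Smith normal form yields diagonal entries (1,1,1,1,1,1,1,1).

The boundary map ∂_2: C_2 → C_1 maps a triangle to the signed sum of its edges. For instance
  ∂cfi = fi − ci + cf,
  ∂bdg = dg − bg + bd.
The 27×18 boundary matrix has rank 18 and Smith normal form diag(1,1,1,1,1,1,1,1,1,1,1,1,1,1,1,1,1,2).

From H_k ≅ ker(∂_k) / im(∂_{k+1}) we obtain:

  H_2: rank ker ∂_2 − rank ∂_3 = (18 − 18) − 0 = 0, and there is no ∂_3, so H_2 ≅ 0.

H_2 ≅ 0.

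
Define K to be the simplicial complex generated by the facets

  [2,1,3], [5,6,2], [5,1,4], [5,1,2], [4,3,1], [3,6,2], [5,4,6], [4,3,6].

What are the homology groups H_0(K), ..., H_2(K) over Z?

H_0 ≅ Z,  H_1 = 0,  H_2 ≅ Z.

Order the vertices as 1 < 2 < 3 < 4 < 5 < 6. Listing each simplex with vertices in this order, K has dimension 2 with simplices:

  0-simplices (6): [1], [2], [3], [4], [5], [6]
  1-simplices (12): [1,2], [1,3], [1,4], [1,5], [2,3], [2,5], [2,6], [3,4], [3,6], [4,5], [4,6], [5,6]
  2-simplices (8): [1,2,3], [1,2,5], [1,3,4], [1,4,5], [2,3,6], [2,5,6], [3,4,6], [4,5,6]

so the chain groups are C_0 ≅ Z^6, C_1 ≅ Z^12, C_2 ≅ Z^8.

Boundary ∂_1: C_1 → C_0 maps an edge to its endpoints' difference, ∂[p,q] = q − p. For instance
  ∂[3,4] = [4] − [3].
As a 6×12 matrix over Z this has rank 5, with invariant factors (1,1,1,1,1).

∂_2: C_2 → C_1 maps a triangle to the signed sum of its edges. For instance
  ∂[1,4,5] = [4,5] − [1,5] + [1,4],
  ∂[2,3,6] = [3,6] − [2,6] + [2,3].
As a 12×8 matrix over Z this has rank 7, with invariant factors (1,1,1,1,1,1,1).

From H_k ≅ ker(∂_k) / im(∂_{k+1}) we obtain:

  H_0: rank C_0 − rank ∂_1 = 6 − 5 = 1, and the invariant factors of ∂_1 are all 1, so H_0 = Z.
  H_1: rank ker ∂_1 − rank ∂_2 = (12 − 5) − 7 = 0, and the invariant factors of ∂_2 are all 1, so H_1 = 0.
  H_2: rank ker ∂_2 − rank ∂_3 = (8 − 7) − 0 = 1, and there is no ∂_3, so H_2 = Z.

As a check, the Euler characteristic is 6 − 12 + 8 = 2, which agrees with 1 − 0 + 1 = 2.
(K is a triangulation of the 2-sphere S^2.)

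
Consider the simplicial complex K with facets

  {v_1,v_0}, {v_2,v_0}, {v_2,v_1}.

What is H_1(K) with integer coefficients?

Take the total order v_0 < v_1 < v_2 on the vertex set. Then K (dimension 1) consists of the simplices:

  0-simplices (3): [v_0], [v_1], [v_2]
  1-simplices (3): [v_0,v_1], [v_0,v_2], [v_1,v_2]

giving chain groups C_0 ≅ Z^3, C_1 ≅ Z^3.

The boundary map ∂_1: C_1 → C_0 sends each edge [p,q] (with p < q) to q − p.
As a 3×3 matrix over Z this has rank 2, with invariant factors (1,1).

Reading off H_k = ker ∂_k / im ∂_{k+1}:

  H_1: rank ker ∂_1 − rank ∂_2 = (3 − 2) − 0 = 1, and there is no ∂_2, so H_1 ≅ Z.

(K is a triangulation of the circle S^1.)

H_1 ≅ Z.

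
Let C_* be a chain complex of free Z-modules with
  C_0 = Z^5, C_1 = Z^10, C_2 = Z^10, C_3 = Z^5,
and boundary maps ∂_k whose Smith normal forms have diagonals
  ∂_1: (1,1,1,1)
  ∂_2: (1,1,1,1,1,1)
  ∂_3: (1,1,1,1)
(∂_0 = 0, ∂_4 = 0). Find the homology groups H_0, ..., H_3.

H_0: b_0 = 5 − 0 − 4 = 1; torsion from ∂_1 factors > 1: none. So H_0 = Z.
H_1: b_1 = 10 − 4 − 6 = 0; torsion from ∂_2 factors > 1: none. So H_1 = 0.
H_2: b_2 = 10 − 6 − 4 = 0; torsion from ∂_3 factors > 1: none. So H_2 = 0.
H_3: b_3 = 5 − 4 − 0 = 1; torsion from ∂_4 factors > 1: none. So H_3 = Z.

H_0 = Z,  H_1 = 0,  H_2 = 0,  H_3 = Z.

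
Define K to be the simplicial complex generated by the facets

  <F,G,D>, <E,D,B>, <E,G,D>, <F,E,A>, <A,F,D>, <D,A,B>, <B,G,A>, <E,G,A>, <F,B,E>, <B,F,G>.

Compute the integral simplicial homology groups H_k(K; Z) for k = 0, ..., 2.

H_0 = Z,  H_1 = Z/2,  H_2 = 0.

Order the vertices as A < B < D < E < F < G. Listing each simplex with vertices in this order, K has dimension 2 with simplices:

  0-simplices (6): A, B, D, E, F, G
  1-simplices (15): AB, AD, AE, AF, AG, BD, BE, BF, BG, DE, DF, DG, EF, EG, FG
  2-simplices (10): ABD, ABG, ADF, AEF, AEG, BDE, BEF, BFG, DEG, DFG

giving chain groups C_0 ≅ Z^6, C_1 ≅ Z^15, C_2 ≅ Z^10.

∂_1: C_1 → C_0 is given by ∂[p,q] = [q] − [p]. For instance
  ∂DG = G − D.
As a 6×15 matrix over Z this has rank 5, with invariant factors (1,1,1,1,1).

The boundary map ∂_2: C_2 → C_1 acts by ∂[p,q,r] = [q,r] − [p,r] + [p,q]. For instance
  ∂DEG = EG − DG + DE,
  ∂BFG = FG − BG + BF.
The resulting 15×10 matrix has rank 10, and its Smith normal form has invariant factors (1,1,1,1,1,1,1,1,1,2).

Now H_k = ker ∂_k / im ∂_{k+1}, so:

  H_0: rank C_0 − rank ∂_1 = 6 − 5 = 1, and the invariant factors of ∂_1 are all 1, so H_0 = Z.
  H_1: rank ker ∂_1 − rank ∂_2 = (15 − 5) − 10 = 0, and ∂_2 has invariant factor 2 > 1, so H_1 = Z/2.
  H_2: rank ker ∂_2 − rank ∂_3 = (10 − 10) − 0 = 0, and there is no ∂_3, so H_2 = 0.

As a check, the Euler characteristic is 6 − 15 + 10 = 1, which agrees with 1 − 0 + 0 = 1.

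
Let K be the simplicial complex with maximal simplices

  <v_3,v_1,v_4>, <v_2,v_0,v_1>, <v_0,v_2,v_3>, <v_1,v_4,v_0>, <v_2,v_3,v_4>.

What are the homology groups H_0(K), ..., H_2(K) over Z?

Order the vertices as v_0 < v_1 < v_2 < v_3 < v_4. Listing each simplex with vertices in this order, K has dimension 2 with simplices:

  0-simplices (5): [v_0], [v_1], [v_2], [v_3], [v_4]
  1-simplices (10): [v_0,v_1], [v_0,v_2], [v_0,v_3], [v_0,v_4], [v_1,v_2], [v_1,v_3], [v_1,v_4], [v_2,v_3], [v_2,v_4], [v_3,v_4]
  2-simplices (5): [v_0,v_1,v_2], [v_0,v_1,v_4], [v_0,v_2,v_3], [v_1,v_3,v_4], [v_2,v_3,v_4]

giving chain groups C_0 ≅ Z^5, C_1 ≅ Z^10, C_2 ≅ Z^5.

Boundary ∂_1: C_1 → C_0 maps an edge to its endpoints' difference, ∂[p,q] = q − p. For instance
  ∂[v_2,v_3] = [v_3] − [v_2].
As a 5×10 matrix over Z this has rank 4, with invariant factors (1,1,1,1).

∂_2: C_2 → C_1 sends each 2-simplex [p,q,r] to [q,r] − [p,r] + [p,q]. For instance
  ∂[v_2,v_3,v_4] = [v_3,v_4] − [v_2,v_4] + [v_2,v_3],
  ∂[v_1,v_3,v_4] = [v_3,v_4] − [v_1,v_4] + [v_1,v_3].
The 10×5 boundary matrix has rank 5 and Smith normal form diag(1,1,1,1,1).

From H_k ≅ ker(∂_k) / im(∂_{k+1}) we obtain:

  H_0: rank C_0 − rank ∂_1 = 5 − 4 = 1, and the invariant factors of ∂_1 are all 1, so H_0 = Z.
  H_1: rank ker ∂_1 − rank ∂_2 = (10 − 4) − 5 = 1, and the invariant factors of ∂_2 are all 1, so H_1 = Z.
  H_2: rank ker ∂_2 − rank ∂_3 = (5 − 5) − 0 = 0, and there is no ∂_3, so H_2 = 0.

(K is a triangulation of the Möbius band.)

H_0 ≅ Z,  H_1 ≅ Z,  H_2 = 0.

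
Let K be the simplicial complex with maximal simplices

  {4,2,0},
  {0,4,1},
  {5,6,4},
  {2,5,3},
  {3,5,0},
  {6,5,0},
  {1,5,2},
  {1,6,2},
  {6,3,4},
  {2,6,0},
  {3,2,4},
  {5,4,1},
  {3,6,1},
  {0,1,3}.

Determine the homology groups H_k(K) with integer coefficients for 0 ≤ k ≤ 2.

Take the total order 0 < 1 < 2 < 3 < 4 < 5 < 6 on the vertex set. Then K (dimension 2) consists of the simplices:

  0-simplices (7): [0], [1], [2], [3], [4], [5], [6]
  1-simplices (21): [0,1], [0,2], [0,3], [0,4], [0,5], [0,6], [1,2], [1,3], [1,4], [1,5], [1,6], [2,3], [2,4], [2,5], [2,6], [3,4], [3,5], [3,6], [4,5], [4,6], [5,6]
  2-simplices (14): [0,1,3], [0,1,4], [0,2,4], [0,2,6], [0,3,5], [0,5,6], [1,2,5], [1,2,6], [1,3,6], [1,4,5], [2,3,4], [2,3,5], [3,4,6], [4,5,6]

Hence C_0 ≅ Z^7, C_1 ≅ Z^21, C_2 ≅ Z^14.

∂_1: C_1 → C_0 sends each edge [p,q] (with p < q) to q − p. For instance
  ∂[0,6] = [6] − [0].
The 7×21 boundary matrix has rank 6 and Smith normal form diag(1,1,1,1,1,1).

∂_2: C_2 → C_1 acts by ∂[p,q,r] = [q,r] − [p,r] + [p,q]. For instance
  ∂[4,5,6] = [5,6] − [4,6] + [4,5],
  ∂[0,3,5] = [3,5] − [0,5] + [0,3].
As a 21×14 matrix over Z this has rank 13, with invariant factors (1,1,1,1,1,1,1,1,1,1,1,1,1).

From H_k ≅ ker(∂_k) / im(∂_{k+1}) we obtain:

  H_0: rank C_0 − rank ∂_1 = 7 − 6 = 1, and the invariant factors of ∂_1 are all 1, so H_0 = Z.
  H_1: rank ker ∂_1 − rank ∂_2 = (21 − 6) − 13 = 2, and the invariant factors of ∂_2 are all 1, so H_1 = Z^2.
  H_2: rank ker ∂_2 − rank ∂_3 = (14 − 13) − 0 = 1, and there is no ∂_3, so H_2 = Z.

As a check, the Euler characteristic is 7 − 21 + 14 = 0, which agrees with 1 − 2 + 1 = 0.

H_0 = Z,  H_1 = Z^2,  H_2 = Z.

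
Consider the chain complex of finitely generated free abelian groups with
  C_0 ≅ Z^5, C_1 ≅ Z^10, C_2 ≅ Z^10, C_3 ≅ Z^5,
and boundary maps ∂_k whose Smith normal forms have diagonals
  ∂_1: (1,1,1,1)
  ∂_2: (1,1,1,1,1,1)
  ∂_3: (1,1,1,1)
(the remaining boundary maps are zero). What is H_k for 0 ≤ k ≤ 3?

H_0 ≅ Z,  H_1 = 0,  H_2 = 0,  H_3 ≅ Z.

H_0: b_0 = 5 − 0 − 4 = 1; torsion from ∂_1 factors > 1: none. So H_0 ≅ Z.
H_1: b_1 = 10 − 4 − 6 = 0; torsion from ∂_2 factors > 1: none. So H_1 ≅ 0.
H_2: b_2 = 10 − 6 − 4 = 0; torsion from ∂_3 factors > 1: none. So H_2 ≅ 0.
H_3: b_3 = 5 − 4 − 0 = 1; torsion from ∂_4 factors > 1: none. So H_3 ≅ Z.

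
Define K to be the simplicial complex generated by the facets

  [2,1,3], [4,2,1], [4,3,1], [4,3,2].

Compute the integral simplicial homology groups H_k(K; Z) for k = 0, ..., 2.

H_0 = Z,  H_1 = 0,  H_2 = Z.

Fix the vertex order 1 < 2 < 3 < 4 and write every simplex with vertices in increasing order. Then dim K = 2 and the simplices of K are:

  0-simplices (4): [1], [2], [3], [4]
  1-simplices (6): [1,2], [1,3], [1,4], [2,3], [2,4], [3,4]
  2-simplices (4): [1,2,3], [1,2,4], [1,3,4], [2,3,4]

so the chain groups are C_0 ≅ Z^4, C_1 ≅ Z^6, C_2 ≅ Z^4.

∂_1: C_1 → C_0 maps an edge to its endpoints' difference, ∂[p,q] = q − p. For instance
  ∂[1,3] = [3] − [1].
As a 4×6 matrix over Z this has rank 3, with invariant factors (1,1,1).

∂_2: C_2 → C_1 maps a triangle to the signed sum of its edges. For instance
  ∂[2,3,4] = [3,4] − [2,4] + [2,3],
  ∂[1,3,4] = [3,4] − [1,4] + [1,3].
This gives a 6×4 integer matrix of rank 3; reducing to Smith normal form yields diagonal entries (1,1,1).

Now H_k = ker ∂_k / im ∂_{k+1}, so:

  H_0: rank C_0 − rank ∂_1 = 4 − 3 = 1, and the invariant factors of ∂_1 are all 1, so H_0 ≅ Z.
  H_1: rank ker ∂_1 − rank ∂_2 = (6 − 3) − 3 = 0, and the invariant factors of ∂_2 are all 1, so H_1 ≅ 0.
  H_2: rank ker ∂_2 − rank ∂_3 = (4 − 3) − 0 = 1, and there is no ∂_3, so H_2 ≅ Z.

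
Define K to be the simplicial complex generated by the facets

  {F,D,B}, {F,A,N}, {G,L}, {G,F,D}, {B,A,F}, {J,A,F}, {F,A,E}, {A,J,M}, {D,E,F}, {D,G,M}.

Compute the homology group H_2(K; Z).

H_2 = 0.

K has 10 vertices, 19 edges, 9 triangles.
rank ∂_2 = 9, rank ∂_3 = 0 ⇒ b_2 = 9 − 9 − 0 = 0. So H_2 ≅ 0.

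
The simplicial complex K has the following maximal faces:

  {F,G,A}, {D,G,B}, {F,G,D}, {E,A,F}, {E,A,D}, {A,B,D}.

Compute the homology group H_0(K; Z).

Fix the vertex order A < B < D < E < F < G and write every simplex with vertices in increasing order. Then dim K = 2 and the simplices of K are:

  0-simplices (6): A, B, D, E, F, G
  1-simplices (12): AB, AD, AE, AF, AG, BD, BG, DE, DF, DG, EF, FG
  2-simplices (6): ABD, ADE, AEF, AFG, BDG, DFG

Hence C_0 ≅ Z^6, C_1 ≅ Z^12, C_2 ≅ Z^6.

∂_1: C_1 → C_0 maps an edge to its endpoints' difference, ∂[p,q] = q − p. For instance
  ∂EF = F − E.
The 6×12 boundary matrix has rank 5 and Smith normal form diag(1,1,1,1,1).

The boundary map ∂_2: C_2 → C_1 acts by ∂[p,q,r] = [q,r] − [p,r] + [p,q]. For instance
  ∂DFG = FG − DG + DF,
  ∂ADE = DE − AE + AD.
As a 12×6 matrix over Z this has rank 6, with invariant factors (1,1,1,1,1,1).

From H_k ≅ ker(∂_k) / im(∂_{k+1}) we obtain:

  H_0: rank C_0 − rank ∂_1 = 6 − 5 = 1, and the invariant factors of ∂_1 are all 1, so H_0 = Z.

H_0 ≅ Z.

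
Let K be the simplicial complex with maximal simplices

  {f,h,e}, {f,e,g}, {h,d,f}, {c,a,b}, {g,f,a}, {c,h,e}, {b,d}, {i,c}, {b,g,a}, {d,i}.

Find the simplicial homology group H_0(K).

H_0 = Z.

Fix the vertex order a < b < c < d < e < f < g < h < i and write every simplex with vertices in increasing order. Then dim K = 2 and the simplices of K are:

  0-simplices (9): a, b, c, d, e, f, g, h, i
  1-simplices (18): ab, ac, af, ag, bc, bd, bg, ce, ch, ci, df, dh, di, ef, eg, eh, fg, fh
  2-simplices (7): abc, abg, afg, ceh, dfh, efg, efh

giving chain groups C_0 ≅ Z^9, C_1 ≅ Z^18, C_2 ≅ Z^7.

∂_1: C_1 → C_0 sends each edge [p,q] (with p < q) to q − p.
The 9×18 boundary matrix has rank 8 and Smith normal form diag(1,1,1,1,1,1,1,1).

Boundary ∂_2: C_2 → C_1 maps a triangle to the signed sum of its edges. For instance
  ∂abg = bg − ag + ab,
  ∂dfh = fh − dh + df.
This gives a 18×7 integer matrix of rank 7; reducing to Smith normal form yields diagonal entries (1,1,1,1,1,1,1).

Computing H_k = (kernel of ∂_k) / (image of ∂_{k+1}):

  H_0: rank C_0 − rank ∂_1 = 9 − 8 = 1, and the invariant factors of ∂_1 are all 1, so H_0 = Z.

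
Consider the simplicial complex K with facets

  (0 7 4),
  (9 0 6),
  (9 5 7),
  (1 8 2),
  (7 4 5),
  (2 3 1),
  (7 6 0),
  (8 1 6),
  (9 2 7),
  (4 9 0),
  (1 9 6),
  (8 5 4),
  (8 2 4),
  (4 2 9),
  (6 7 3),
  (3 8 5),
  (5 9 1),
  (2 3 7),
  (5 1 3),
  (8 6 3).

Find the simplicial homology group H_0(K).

H_0 = Z.

Take the total order 0 < 1 < 2 < 3 < 4 < 5 < 6 < 7 < 8 < 9 on the vertex set. Then K (dimension 2) consists of the simplices:

  0-simplices (10): [0], [1], [2], [3], [4], [5], [6], [7], [8], [9]
  1-simplices (30): (30 of them)
  2-simplices (20): (20 of them)

so the chain groups are C_0 ≅ Z^10, C_1 ≅ Z^30, C_2 ≅ Z^20.

∂_1: C_1 → C_0 is given by ∂[p,q] = [q] − [p]. For instance
  ∂[3,5] = [5] − [3].
The 10×30 boundary matrix has rank 9 and Smith normal form diag(1,1,1,1,1,1,1,1,1).

Boundary ∂_2: C_2 → C_1 acts by ∂[p,q,r] = [q,r] − [p,r] + [p,q]. For instance
  ∂[4,5,8] = [5,8] − [4,8] + [4,5],
  ∂[4,5,7] = [5,7] − [4,7] + [4,5].
This gives a 30×20 integer matrix of rank 20; reducing to Smith normal form yields diagonal entries (1,1,1,1,1,1,1,1,1,1,1,1,1,1,1,1,1,1,1,2).

Reading off H_k = ker ∂_k / im ∂_{k+1}:

  H_0: rank C_0 − rank ∂_1 = 10 − 9 = 1, and the invariant factors of ∂_1 are all 1, so H_0 ≅ Z.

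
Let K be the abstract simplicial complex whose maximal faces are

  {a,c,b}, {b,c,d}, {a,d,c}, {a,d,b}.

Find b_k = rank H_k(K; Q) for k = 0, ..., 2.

b_0 = 1, b_1 = 0, b_2 = 1.

We work with the vertex ordering a < b < c < d. The simplices of K, each written with vertices in increasing order, are:

  0-simplices (4): a, b, c, d
  1-simplices (6): ab, ac, ad, bc, bd, cd
  2-simplices (4): abc, abd, acd, bcd

giving chain groups C_0 ≅ Z^4, C_1 ≅ Z^6, C_2 ≅ Z^4.

Boundary ∂_1: C_1 → C_0 is given by ∂[p,q] = [q] − [p]. For instance
  ∂ab = b − a.
The 4×6 boundary matrix has rank 3 and Smith normal form diag(1,1,1).

Boundary ∂_2: C_2 → C_1 sends each 2-simplex [p,q,r] to [q,r] − [p,r] + [p,q]. For instance
  ∂bcd = cd − bd + bc,
  ∂acd = cd − ad + ac.
This gives a 6×4 integer matrix of rank 3; reducing to Smith normal form yields diagonal entries (1,1,1).

Now H_k = ker ∂_k / im ∂_{k+1}, so:

  H_0: rank C_0 − rank ∂_1 = 4 − 3 = 1, and the invariant factors of ∂_1 are all 1, so H_0 ≅ Z.
  H_1: rank ker ∂_1 − rank ∂_2 = (6 − 3) − 3 = 0, and the invariant factors of ∂_2 are all 1, so H_1 ≅ 0.
  H_2: rank ker ∂_2 − rank ∂_3 = (4 − 3) − 0 = 1, and there is no ∂_3, so H_2 ≅ Z.

As a check, the Euler characteristic is 4 − 6 + 4 = 2, which agrees with 1 − 0 + 1 = 2.

Hence the Betti numbers are b_0 = 1, b_1 = 0, b_2 = 1.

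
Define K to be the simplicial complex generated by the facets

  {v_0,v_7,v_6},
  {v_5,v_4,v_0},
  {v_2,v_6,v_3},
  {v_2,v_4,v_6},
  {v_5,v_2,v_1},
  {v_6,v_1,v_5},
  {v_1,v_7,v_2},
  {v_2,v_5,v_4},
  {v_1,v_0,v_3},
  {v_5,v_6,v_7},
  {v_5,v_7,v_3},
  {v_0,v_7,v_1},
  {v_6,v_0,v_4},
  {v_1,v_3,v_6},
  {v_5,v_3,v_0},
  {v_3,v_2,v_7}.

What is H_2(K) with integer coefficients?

H_2 ≅ Z.

K has 8 vertices, 24 edges, 16 triangles.
rank ∂_2 = 15, rank ∂_3 = 0 ⇒ b_2 = 16 − 15 − 0 = 1. So H_2 = Z.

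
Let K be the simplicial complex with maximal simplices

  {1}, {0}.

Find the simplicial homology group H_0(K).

H_0 = Z^2.

We work with the vertex ordering 0 < 1. The simplices of K, each written with vertices in increasing order, are:

  0-simplices (2): [0], [1]

Hence C_0 ≅ Z^2.

From H_k ≅ ker(∂_k) / im(∂_{k+1}) we obtain:

  H_0: rank C_0 − rank ∂_1 = 2 − 0 = 2, and there is no ∂_1, so H_0 = Z^2.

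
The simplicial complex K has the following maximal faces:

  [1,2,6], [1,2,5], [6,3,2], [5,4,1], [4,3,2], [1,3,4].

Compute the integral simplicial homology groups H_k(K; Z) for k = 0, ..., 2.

We work with the vertex ordering 1 < 2 < 3 < 4 < 5 < 6. The simplices of K, each written with vertices in increasing order, are:

  0-simplices (6): [1], [2], [3], [4], [5], [6]
  1-simplices (12): [1,2], [1,3], [1,4], [1,5], [1,6], [2,3], [2,4], [2,5], [2,6], [3,4], [3,6], [4,5]
  2-simplices (6): [1,2,5], [1,2,6], [1,3,4], [1,4,5], [2,3,4], [2,3,6]

so the chain groups are C_0 ≅ Z^6, C_1 ≅ Z^12, C_2 ≅ Z^6.

The boundary map ∂_1: C_1 → C_0 maps an edge to its endpoints' difference, ∂[p,q] = q − p. For instance
  ∂[1,6] = [6] − [1].
The 6×12 boundary matrix has rank 5 and Smith normal form diag(1,1,1,1,1).

∂_2: C_2 → C_1 maps a triangle to the signed sum of its edges. For instance
  ∂[1,4,5] = [4,5] − [1,5] + [1,4],
  ∂[1,2,5] = [2,5] − [1,5] + [1,2].
The resulting 12×6 matrix has rank 6, and its Smith normal form has invariant factors (1,1,1,1,1,1).

Computing H_k = (kernel of ∂_k) / (image of ∂_{k+1}):

  H_0: rank C_0 − rank ∂_1 = 6 − 5 = 1, and the invariant factors of ∂_1 are all 1, so H_0 = Z.
  H_1: rank ker ∂_1 − rank ∂_2 = (12 − 5) − 6 = 1, and the invariant factors of ∂_2 are all 1, so H_1 = Z.
  H_2: rank ker ∂_2 − rank ∂_3 = (6 − 6) − 0 = 0, and there is no ∂_3, so H_2 = 0.

(K is a triangulation of the cylinder S^1 x I.)

H_0 = Z,  H_1 = Z,  H_2 = 0.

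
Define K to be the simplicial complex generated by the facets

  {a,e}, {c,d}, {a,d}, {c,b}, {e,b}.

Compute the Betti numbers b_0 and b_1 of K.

Order the vertices as a < b < c < d < e. Listing each simplex with vertices in this order, K has dimension 1 with simplices:

  0-simplices (5): a, b, c, d, e
  1-simplices (5): ad, ae, bc, be, cd

giving chain groups C_0 ≅ Z^5, C_1 ≅ Z^5.

The boundary map ∂_1: C_1 → C_0 is given by ∂[p,q] = [q] − [p].
As a 5×5 matrix over Z this has rank 4, with invariant factors (1,1,1,1).

Reading off H_k = ker ∂_k / im ∂_{k+1}:

  H_0: rank C_0 − rank ∂_1 = 5 − 4 = 1, and the invariant factors of ∂_1 are all 1, so H_0 = Z.
  H_1: rank ker ∂_1 − rank ∂_2 = (5 − 4) − 0 = 1, and there is no ∂_2, so H_1 = Z.

Hence the Betti numbers are b_0 = 1, b_1 = 1.

b_0 = 1, b_1 = 1.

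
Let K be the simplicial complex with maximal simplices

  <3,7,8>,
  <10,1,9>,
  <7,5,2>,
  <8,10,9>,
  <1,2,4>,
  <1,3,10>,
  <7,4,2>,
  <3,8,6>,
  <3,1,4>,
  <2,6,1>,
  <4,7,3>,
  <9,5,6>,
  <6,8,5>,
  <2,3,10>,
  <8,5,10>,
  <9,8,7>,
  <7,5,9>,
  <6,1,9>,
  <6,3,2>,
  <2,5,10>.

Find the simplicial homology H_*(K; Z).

H_0 = Z,  H_1 = Z ⊕ Z_2,  H_2 = 0.

We work with the vertex ordering 1 < 2 < 3 < 4 < 5 < 6 < 7 < 8 < 9 < 10. The simplices of K, each written with vertices in increasing order, are:

  0-simplices (10): [1], [2], [3], [4], [5], [6], [7], [8], [9], [10]
  1-simplices (30): (30 of them)
  2-simplices (20): (20 of them)

Hence C_0 ≅ Z^10, C_1 ≅ Z^30, C_2 ≅ Z^20.

∂_1: C_1 → C_0 maps an edge to its endpoints' difference, ∂[p,q] = q − p. For instance
  ∂[3,8] = [8] − [3].
The 10×30 boundary matrix has rank 9 and Smith normal form diag(1,1,1,1,1,1,1,1,1).

Boundary ∂_2: C_2 → C_1 maps a triangle to the signed sum of its edges. For instance
  ∂[1,2,4] = [2,4] − [1,4] + [1,2],
  ∂[3,6,8] = [6,8] − [3,8] + [3,6].
The 30×20 boundary matrix has rank 20 and Smith normal form diag(1,1,1,1,1,1,1,1,1,1,1,1,1,1,1,1,1,1,1,2).

From H_k ≅ ker(∂_k) / im(∂_{k+1}) we obtain:

  H_0: rank C_0 − rank ∂_1 = 10 − 9 = 1, and the invariant factors of ∂_1 are all 1, so H_0 = Z.
  H_1: rank ker ∂_1 − rank ∂_2 = (30 − 9) − 20 = 1, and ∂_2 has invariant factor 2 > 1, so H_1 = Z ⊕ Z_2.
  H_2: rank ker ∂_2 − rank ∂_3 = (20 − 20) − 0 = 0, and there is no ∂_3, so H_2 = 0.

As a check, the Euler characteristic is 10 − 30 + 20 = 0, which agrees with 1 − 1 + 0 = 0.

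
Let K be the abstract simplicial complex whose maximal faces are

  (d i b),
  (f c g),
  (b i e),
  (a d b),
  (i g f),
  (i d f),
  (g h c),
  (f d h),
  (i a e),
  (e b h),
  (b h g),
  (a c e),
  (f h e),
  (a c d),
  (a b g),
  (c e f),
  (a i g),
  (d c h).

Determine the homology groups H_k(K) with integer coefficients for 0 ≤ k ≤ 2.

Take the total order a < b < c < d < e < f < g < h < i on the vertex set. Then K (dimension 2) consists of the simplices:

  0-simplices (9): a, b, c, d, e, f, g, h, i
  1-simplices (27): ab, ac, ad, ae, ag, ai, bd, be, bg, bh, bi, cd, ce, cf, cg, ch, df, dh, di, ef, eh, ei, fg, fh, fi, gh, gi
  2-simplices (18): abd, abg, acd, ace, aei, agi, bdi, beh, bei, bgh, cdh, cef, cfg, cgh, dfh, dfi, efh, fgi

Hence C_0 ≅ Z^9, C_1 ≅ Z^27, C_2 ≅ Z^18.

The boundary map ∂_1: C_1 → C_0 is given by ∂[p,q] = [q] − [p].
This gives a 9×27 integer matrix of rank 8; reducing to Smith normal form yields diagonal entries (1,1,1,1,1,1,1,1).

The boundary map ∂_2: C_2 → C_1 sends each 2-simplex [p,q,r] to [q,r] − [p,r] + [p,q]. For instance
  ∂abd = bd − ad + ab,
  ∂bei = ei − bi + be.
This gives a 27×18 integer matrix of rank 18; reducing to Smith normal form yields diagonal entries (1,1,1,1,1,1,1,1,1,1,1,1,1,1,1,1,1,2).

From H_k ≅ ker(∂_k) / im(∂_{k+1}) we obtain:

  H_0: rank C_0 − rank ∂_1 = 9 − 8 = 1, and the invariant factors of ∂_1 are all 1, so H_0 ≅ Z.
  H_1: rank ker ∂_1 − rank ∂_2 = (27 − 8) − 18 = 1, and ∂_2 has invariant factor 2 > 1, so H_1 ≅ Z ⊕ Z/2Z.
  H_2: rank ker ∂_2 − rank ∂_3 = (18 − 18) − 0 = 0, and there is no ∂_3, so H_2 ≅ 0.

As a check, the Euler characteristic is 9 − 27 + 18 = 0, which agrees with 1 − 1 + 0 = 0.

H_0 ≅ Z,  H_1 ≅ Z ⊕ Z/2Z,  H_2 = 0.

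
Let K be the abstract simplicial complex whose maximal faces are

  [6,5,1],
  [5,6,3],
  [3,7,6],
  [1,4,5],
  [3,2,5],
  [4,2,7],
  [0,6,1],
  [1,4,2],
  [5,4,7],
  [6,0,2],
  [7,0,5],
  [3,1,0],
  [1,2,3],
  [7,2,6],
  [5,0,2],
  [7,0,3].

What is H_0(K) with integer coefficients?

Order the vertices as 0 < 1 < 2 < 3 < 4 < 5 < 6 < 7. Listing each simplex with vertices in this order, K has dimension 2 with simplices:

  0-simplices (8): [0], [1], [2], [3], [4], [5], [6], [7]
  1-simplices (24): (24 of them)
  2-simplices (16): [0,1,3], [0,1,6], [0,2,5], [0,2,6], [0,3,7], [0,5,7], [1,2,3], [1,2,4], [1,4,5], [1,5,6], [2,3,5], [2,4,7], [2,6,7], [3,5,6], [3,6,7], [4,5,7]

giving chain groups C_0 ≅ Z^8, C_1 ≅ Z^24, C_2 ≅ Z^16.

Boundary ∂_1: C_1 → C_0 is given by ∂[p,q] = [q] − [p]. For instance
  ∂[0,2] = [2] − [0].
The resulting 8×24 matrix has rank 7, and its Smith normal form has invariant factors (1,1,1,1,1,1,1).

Boundary ∂_2: C_2 → C_1 maps a triangle to the signed sum of its edges. For instance
  ∂[0,2,6] = [2,6] − [0,6] + [0,2],
  ∂[2,6,7] = [6,7] − [2,7] + [2,6].
The 24×16 boundary matrix has rank 15 and Smith normal form diag(1,1,1,1,1,1,1,1,1,1,1,1,1,1,1).

Reading off H_k = ker ∂_k / im ∂_{k+1}:

  H_0: rank C_0 − rank ∂_1 = 8 − 7 = 1, and the invariant factors of ∂_1 are all 1, so H_0 = Z.

(K is a triangulation of the torus T^2.)

H_0 ≅ Z.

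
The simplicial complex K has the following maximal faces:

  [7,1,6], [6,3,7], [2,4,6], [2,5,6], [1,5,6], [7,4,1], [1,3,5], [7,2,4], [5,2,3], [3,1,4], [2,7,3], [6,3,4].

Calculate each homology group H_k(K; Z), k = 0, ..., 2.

K has 7 vertices, 18 edges, 12 triangles.
rank ∂_0 = 0, rank ∂_1 = 6 ⇒ b_0 = 7 − 0 − 6 = 1; all invariant factors of ∂_1 are 1 so no torsion. So H_0 = Z.
rank ∂_1 = 6, rank ∂_2 = 12 ⇒ b_1 = 18 − 6 − 12 = 0; ∂_2 has invariant factor(s) [2] giving torsion. So H_1 = Z/2.
rank ∂_2 = 12, rank ∂_3 = 0 ⇒ b_2 = 12 − 12 − 0 = 0. So H_2 = 0.

H_0 = Z,  H_1 = Z/2,  H_2 = 0.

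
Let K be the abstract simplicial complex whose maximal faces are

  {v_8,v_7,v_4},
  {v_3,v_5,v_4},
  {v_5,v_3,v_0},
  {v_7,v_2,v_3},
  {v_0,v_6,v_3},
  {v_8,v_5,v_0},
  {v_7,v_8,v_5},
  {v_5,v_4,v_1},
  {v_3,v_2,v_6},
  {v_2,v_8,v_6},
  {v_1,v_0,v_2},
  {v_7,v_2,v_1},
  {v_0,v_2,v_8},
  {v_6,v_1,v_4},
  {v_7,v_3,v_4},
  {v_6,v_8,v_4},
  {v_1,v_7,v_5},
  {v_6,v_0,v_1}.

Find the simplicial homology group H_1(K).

H_1 ≅ Z ⊕ Z/2Z.

Order the vertices as v_0 < v_1 < v_2 < v_3 < v_4 < v_5 < v_6 < v_7 < v_8. Listing each simplex with vertices in this order, K has dimension 2 with simplices:

  0-simplices (9): [v_0], [v_1], [v_2], [v_3], [v_4], [v_5], [v_6], [v_7], [v_8]
  1-simplices (27): (27 of them)
  2-simplices (18): (18 of them)

so the chain groups are C_0 ≅ Z^9, C_1 ≅ Z^27, C_2 ≅ Z^18.

The boundary map ∂_1: C_1 → C_0 maps an edge to its endpoints' difference, ∂[p,q] = q − p.
This gives a 9×27 integer matrix of rank 8; reducing to Smith normal form yields diagonal entries (1,1,1,1,1,1,1,1).

∂_2: C_2 → C_1 sends each 2-simplex [p,q,r] to [q,r] − [p,r] + [p,q]. For instance
  ∂[v_4,v_6,v_8] = [v_6,v_8] − [v_4,v_8] + [v_4,v_6],
  ∂[v_1,v_5,v_7] = [v_5,v_7] − [v_1,v_7] + [v_1,v_5].
The 27×18 boundary matrix has rank 18 and Smith normal form diag(1,1,1,1,1,1,1,1,1,1,1,1,1,1,1,1,1,2).

From H_k ≅ ker(∂_k) / im(∂_{k+1}) we obtain:

  H_1: rank ker ∂_1 − rank ∂_2 = (27 − 8) − 18 = 1, and ∂_2 has invariant factor 2 > 1, so H_1 = Z ⊕ Z/2Z.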